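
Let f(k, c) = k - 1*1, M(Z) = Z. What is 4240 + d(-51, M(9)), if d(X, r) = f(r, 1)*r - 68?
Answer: 4244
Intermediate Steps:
f(k, c) = -1 + k (f(k, c) = k - 1 = -1 + k)
d(X, r) = -68 + r*(-1 + r) (d(X, r) = (-1 + r)*r - 68 = r*(-1 + r) - 68 = -68 + r*(-1 + r))
4240 + d(-51, M(9)) = 4240 + (-68 + 9*(-1 + 9)) = 4240 + (-68 + 9*8) = 4240 + (-68 + 72) = 4240 + 4 = 4244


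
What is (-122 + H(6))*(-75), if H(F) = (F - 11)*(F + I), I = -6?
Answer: 9150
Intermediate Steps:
H(F) = (-11 + F)*(-6 + F) (H(F) = (F - 11)*(F - 6) = (-11 + F)*(-6 + F))
(-122 + H(6))*(-75) = (-122 + (66 + 6² - 17*6))*(-75) = (-122 + (66 + 36 - 102))*(-75) = (-122 + 0)*(-75) = -122*(-75) = 9150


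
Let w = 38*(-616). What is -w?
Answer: 23408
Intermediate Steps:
w = -23408
-w = -1*(-23408) = 23408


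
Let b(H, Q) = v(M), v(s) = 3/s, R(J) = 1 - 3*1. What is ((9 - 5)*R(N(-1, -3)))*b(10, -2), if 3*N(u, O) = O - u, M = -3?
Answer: 8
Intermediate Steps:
N(u, O) = -u/3 + O/3 (N(u, O) = (O - u)/3 = -u/3 + O/3)
R(J) = -2 (R(J) = 1 - 3 = -2)
b(H, Q) = -1 (b(H, Q) = 3/(-3) = 3*(-1/3) = -1)
((9 - 5)*R(N(-1, -3)))*b(10, -2) = ((9 - 5)*(-2))*(-1) = (4*(-2))*(-1) = -8*(-1) = 8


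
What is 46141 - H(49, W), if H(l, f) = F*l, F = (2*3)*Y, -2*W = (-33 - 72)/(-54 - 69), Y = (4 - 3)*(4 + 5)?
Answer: 43495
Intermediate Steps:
Y = 9 (Y = 1*9 = 9)
W = -35/82 (W = -(-33 - 72)/(2*(-54 - 69)) = -(-105)/(2*(-123)) = -(-105)*(-1)/(2*123) = -½*35/41 = -35/82 ≈ -0.42683)
F = 54 (F = (2*3)*9 = 6*9 = 54)
H(l, f) = 54*l
46141 - H(49, W) = 46141 - 54*49 = 46141 - 1*2646 = 46141 - 2646 = 43495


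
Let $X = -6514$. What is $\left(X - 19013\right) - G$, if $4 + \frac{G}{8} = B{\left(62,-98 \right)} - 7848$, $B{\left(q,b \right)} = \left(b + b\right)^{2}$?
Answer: $-270039$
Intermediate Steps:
$B{\left(q,b \right)} = 4 b^{2}$ ($B{\left(q,b \right)} = \left(2 b\right)^{2} = 4 b^{2}$)
$G = 244512$ ($G = -32 + 8 \left(4 \left(-98\right)^{2} - 7848\right) = -32 + 8 \left(4 \cdot 9604 - 7848\right) = -32 + 8 \left(38416 - 7848\right) = -32 + 8 \cdot 30568 = -32 + 244544 = 244512$)
$\left(X - 19013\right) - G = \left(-6514 - 19013\right) - 244512 = -25527 - 244512 = -270039$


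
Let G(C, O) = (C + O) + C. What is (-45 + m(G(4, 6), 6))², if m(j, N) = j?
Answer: 961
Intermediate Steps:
G(C, O) = O + 2*C
(-45 + m(G(4, 6), 6))² = (-45 + (6 + 2*4))² = (-45 + (6 + 8))² = (-45 + 14)² = (-31)² = 961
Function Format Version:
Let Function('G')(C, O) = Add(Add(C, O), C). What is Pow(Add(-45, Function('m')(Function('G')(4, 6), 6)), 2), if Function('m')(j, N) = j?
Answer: 961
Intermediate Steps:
Function('G')(C, O) = Add(O, Mul(2, C))
Pow(Add(-45, Function('m')(Function('G')(4, 6), 6)), 2) = Pow(Add(-45, Add(6, Mul(2, 4))), 2) = Pow(Add(-45, Add(6, 8)), 2) = Pow(Add(-45, 14), 2) = Pow(-31, 2) = 961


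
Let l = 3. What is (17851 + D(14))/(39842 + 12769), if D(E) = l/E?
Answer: 249917/736554 ≈ 0.33931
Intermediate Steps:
D(E) = 3/E
(17851 + D(14))/(39842 + 12769) = (17851 + 3/14)/(39842 + 12769) = (17851 + 3*(1/14))/52611 = (17851 + 3/14)*(1/52611) = (249917/14)*(1/52611) = 249917/736554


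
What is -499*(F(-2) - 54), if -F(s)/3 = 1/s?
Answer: 52395/2 ≈ 26198.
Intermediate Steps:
F(s) = -3/s
-499*(F(-2) - 54) = -499*(-3/(-2) - 54) = -499*(-3*(-½) - 54) = -499*(3/2 - 54) = -499*(-105/2) = 52395/2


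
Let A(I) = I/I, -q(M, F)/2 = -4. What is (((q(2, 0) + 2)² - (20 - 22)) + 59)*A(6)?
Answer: 161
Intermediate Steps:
q(M, F) = 8 (q(M, F) = -2*(-4) = 8)
A(I) = 1
(((q(2, 0) + 2)² - (20 - 22)) + 59)*A(6) = (((8 + 2)² - (20 - 22)) + 59)*1 = ((10² - 1*(-2)) + 59)*1 = ((100 + 2) + 59)*1 = (102 + 59)*1 = 161*1 = 161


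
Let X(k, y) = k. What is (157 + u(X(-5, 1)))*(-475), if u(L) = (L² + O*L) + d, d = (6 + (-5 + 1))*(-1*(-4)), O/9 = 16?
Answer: 251750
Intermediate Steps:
O = 144 (O = 9*16 = 144)
d = 8 (d = (6 - 4)*4 = 2*4 = 8)
u(L) = 8 + L² + 144*L (u(L) = (L² + 144*L) + 8 = 8 + L² + 144*L)
(157 + u(X(-5, 1)))*(-475) = (157 + (8 + (-5)² + 144*(-5)))*(-475) = (157 + (8 + 25 - 720))*(-475) = (157 - 687)*(-475) = -530*(-475) = 251750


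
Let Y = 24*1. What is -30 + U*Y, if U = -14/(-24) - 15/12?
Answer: -46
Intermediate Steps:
U = -2/3 (U = -14*(-1/24) - 15*1/12 = 7/12 - 5/4 = -2/3 ≈ -0.66667)
Y = 24
-30 + U*Y = -30 - 2/3*24 = -30 - 16 = -46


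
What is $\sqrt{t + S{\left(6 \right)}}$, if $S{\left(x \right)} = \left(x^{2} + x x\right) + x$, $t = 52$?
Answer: $\sqrt{130} \approx 11.402$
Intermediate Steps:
$S{\left(x \right)} = x + 2 x^{2}$ ($S{\left(x \right)} = \left(x^{2} + x^{2}\right) + x = 2 x^{2} + x = x + 2 x^{2}$)
$\sqrt{t + S{\left(6 \right)}} = \sqrt{52 + 6 \left(1 + 2 \cdot 6\right)} = \sqrt{52 + 6 \left(1 + 12\right)} = \sqrt{52 + 6 \cdot 13} = \sqrt{52 + 78} = \sqrt{130}$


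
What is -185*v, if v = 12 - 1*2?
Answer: -1850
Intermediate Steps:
v = 10 (v = 12 - 2 = 10)
-185*v = -185*10 = -1850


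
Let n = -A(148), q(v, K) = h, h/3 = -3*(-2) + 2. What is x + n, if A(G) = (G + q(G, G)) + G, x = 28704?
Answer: 28384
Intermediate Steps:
h = 24 (h = 3*(-3*(-2) + 2) = 3*(6 + 2) = 3*8 = 24)
q(v, K) = 24
A(G) = 24 + 2*G (A(G) = (G + 24) + G = (24 + G) + G = 24 + 2*G)
n = -320 (n = -(24 + 2*148) = -(24 + 296) = -1*320 = -320)
x + n = 28704 - 320 = 28384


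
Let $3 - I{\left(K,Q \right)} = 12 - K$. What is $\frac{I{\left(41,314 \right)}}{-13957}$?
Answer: $- \frac{32}{13957} \approx -0.0022928$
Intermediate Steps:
$I{\left(K,Q \right)} = -9 + K$ ($I{\left(K,Q \right)} = 3 - \left(12 - K\right) = 3 + \left(-12 + K\right) = -9 + K$)
$\frac{I{\left(41,314 \right)}}{-13957} = \frac{-9 + 41}{-13957} = 32 \left(- \frac{1}{13957}\right) = - \frac{32}{13957}$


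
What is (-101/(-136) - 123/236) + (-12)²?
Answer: 1157233/8024 ≈ 144.22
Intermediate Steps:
(-101/(-136) - 123/236) + (-12)² = (-101*(-1/136) - 123*1/236) + 144 = (101/136 - 123/236) + 144 = 1777/8024 + 144 = 1157233/8024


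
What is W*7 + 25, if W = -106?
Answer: -717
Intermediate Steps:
W*7 + 25 = -106*7 + 25 = -742 + 25 = -717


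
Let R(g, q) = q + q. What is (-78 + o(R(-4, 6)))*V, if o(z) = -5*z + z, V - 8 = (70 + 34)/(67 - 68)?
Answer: 12096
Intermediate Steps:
R(g, q) = 2*q
V = -96 (V = 8 + (70 + 34)/(67 - 68) = 8 + 104/(-1) = 8 + 104*(-1) = 8 - 104 = -96)
o(z) = -4*z
(-78 + o(R(-4, 6)))*V = (-78 - 8*6)*(-96) = (-78 - 4*12)*(-96) = (-78 - 48)*(-96) = -126*(-96) = 12096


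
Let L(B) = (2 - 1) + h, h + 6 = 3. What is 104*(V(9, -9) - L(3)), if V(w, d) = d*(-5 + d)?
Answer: 13312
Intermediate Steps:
h = -3 (h = -6 + 3 = -3)
L(B) = -2 (L(B) = (2 - 1) - 3 = 1 - 3 = -2)
104*(V(9, -9) - L(3)) = 104*(-9*(-5 - 9) - 1*(-2)) = 104*(-9*(-14) + 2) = 104*(126 + 2) = 104*128 = 13312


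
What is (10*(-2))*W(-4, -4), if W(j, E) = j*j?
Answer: -320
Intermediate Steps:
W(j, E) = j²
(10*(-2))*W(-4, -4) = (10*(-2))*(-4)² = -20*16 = -320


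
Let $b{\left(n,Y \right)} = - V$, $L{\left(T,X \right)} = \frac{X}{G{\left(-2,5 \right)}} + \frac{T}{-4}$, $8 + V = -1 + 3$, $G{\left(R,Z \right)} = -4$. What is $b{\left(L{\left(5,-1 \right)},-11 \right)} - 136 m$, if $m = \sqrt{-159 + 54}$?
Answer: $6 - 136 i \sqrt{105} \approx 6.0 - 1393.6 i$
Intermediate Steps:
$V = -6$ ($V = -8 + \left(-1 + 3\right) = -8 + 2 = -6$)
$L{\left(T,X \right)} = - \frac{T}{4} - \frac{X}{4}$ ($L{\left(T,X \right)} = \frac{X}{-4} + \frac{T}{-4} = X \left(- \frac{1}{4}\right) + T \left(- \frac{1}{4}\right) = - \frac{X}{4} - \frac{T}{4} = - \frac{T}{4} - \frac{X}{4}$)
$b{\left(n,Y \right)} = 6$ ($b{\left(n,Y \right)} = \left(-1\right) \left(-6\right) = 6$)
$m = i \sqrt{105}$ ($m = \sqrt{-105} = i \sqrt{105} \approx 10.247 i$)
$b{\left(L{\left(5,-1 \right)},-11 \right)} - 136 m = 6 - 136 i \sqrt{105}$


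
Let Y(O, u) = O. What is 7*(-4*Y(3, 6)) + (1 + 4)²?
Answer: -59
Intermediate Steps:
7*(-4*Y(3, 6)) + (1 + 4)² = 7*(-4*3) + (1 + 4)² = 7*(-12) + 5² = -84 + 25 = -59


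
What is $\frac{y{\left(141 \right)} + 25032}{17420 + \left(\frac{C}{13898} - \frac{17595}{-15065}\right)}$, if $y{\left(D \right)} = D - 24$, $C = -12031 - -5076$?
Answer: $\frac{15262408354}{10572243083} \approx 1.4436$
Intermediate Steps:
$C = -6955$ ($C = -12031 + 5076 = -6955$)
$y{\left(D \right)} = -24 + D$
$\frac{y{\left(141 \right)} + 25032}{17420 + \left(\frac{C}{13898} - \frac{17595}{-15065}\right)} = \frac{\left(-24 + 141\right) + 25032}{17420 - \left(- \frac{153}{131} + \frac{6955}{13898}\right)} = \frac{117 + 25032}{17420 - - \frac{1215289}{1820638}} = \frac{25149}{17420 + \left(- \frac{6955}{13898} + \frac{153}{131}\right)} = \frac{25149}{17420 + \frac{1215289}{1820638}} = \frac{25149}{\frac{31716729249}{1820638}} = 25149 \cdot \frac{1820638}{31716729249} = \frac{15262408354}{10572243083}$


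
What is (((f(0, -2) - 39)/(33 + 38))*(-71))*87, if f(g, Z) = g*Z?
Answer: 3393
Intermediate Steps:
f(g, Z) = Z*g
(((f(0, -2) - 39)/(33 + 38))*(-71))*87 = (((-2*0 - 39)/(33 + 38))*(-71))*87 = (((0 - 39)/71)*(-71))*87 = (-39*1/71*(-71))*87 = -39/71*(-71)*87 = 39*87 = 3393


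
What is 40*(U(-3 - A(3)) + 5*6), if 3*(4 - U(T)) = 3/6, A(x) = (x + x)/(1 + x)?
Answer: 4060/3 ≈ 1353.3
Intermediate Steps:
A(x) = 2*x/(1 + x) (A(x) = (2*x)/(1 + x) = 2*x/(1 + x))
U(T) = 23/6 (U(T) = 4 - 1/6 = 4 - ⅓*½ = 4 - ⅙ = 23/6)
40*(U(-3 - A(3)) + 5*6) = 40*(23/6 + 5*6) = 40*(23/6 + 30) = 40*(203/6) = 4060/3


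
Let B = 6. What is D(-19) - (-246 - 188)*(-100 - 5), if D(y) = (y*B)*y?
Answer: -43404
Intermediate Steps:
D(y) = 6*y² (D(y) = (y*6)*y = (6*y)*y = 6*y²)
D(-19) - (-246 - 188)*(-100 - 5) = 6*(-19)² - (-246 - 188)*(-100 - 5) = 6*361 - (-434)*(-105) = 2166 - 1*45570 = 2166 - 45570 = -43404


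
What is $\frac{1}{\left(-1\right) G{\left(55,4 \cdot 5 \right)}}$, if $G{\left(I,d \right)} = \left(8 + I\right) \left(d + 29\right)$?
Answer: $- \frac{1}{3087} \approx -0.00032394$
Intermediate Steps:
$G{\left(I,d \right)} = \left(8 + I\right) \left(29 + d\right)$
$\frac{1}{\left(-1\right) G{\left(55,4 \cdot 5 \right)}} = \frac{1}{\left(-1\right) \left(232 + 8 \cdot 4 \cdot 5 + 29 \cdot 55 + 55 \cdot 4 \cdot 5\right)} = \frac{1}{\left(-1\right) \left(232 + 8 \cdot 20 + 1595 + 55 \cdot 20\right)} = \frac{1}{\left(-1\right) \left(232 + 160 + 1595 + 1100\right)} = \frac{1}{\left(-1\right) 3087} = \frac{1}{-3087} = - \frac{1}{3087}$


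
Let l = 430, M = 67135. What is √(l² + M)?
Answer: √252035 ≈ 502.03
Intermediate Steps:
√(l² + M) = √(430² + 67135) = √(184900 + 67135) = √252035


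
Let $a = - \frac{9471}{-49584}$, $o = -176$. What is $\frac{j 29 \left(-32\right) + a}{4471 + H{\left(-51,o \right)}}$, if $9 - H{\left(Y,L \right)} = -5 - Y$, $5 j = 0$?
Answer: $\frac{3157}{73285152} \approx 4.3078 \cdot 10^{-5}$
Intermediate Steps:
$j = 0$ ($j = \frac{1}{5} \cdot 0 = 0$)
$H{\left(Y,L \right)} = 14 + Y$ ($H{\left(Y,L \right)} = 9 - \left(-5 - Y\right) = 9 + \left(5 + Y\right) = 14 + Y$)
$a = \frac{3157}{16528}$ ($a = \left(-9471\right) \left(- \frac{1}{49584}\right) = \frac{3157}{16528} \approx 0.19101$)
$\frac{j 29 \left(-32\right) + a}{4471 + H{\left(-51,o \right)}} = \frac{0 \cdot 29 \left(-32\right) + \frac{3157}{16528}}{4471 + \left(14 - 51\right)} = \frac{0 \left(-32\right) + \frac{3157}{16528}}{4471 - 37} = \frac{0 + \frac{3157}{16528}}{4434} = \frac{3157}{16528} \cdot \frac{1}{4434} = \frac{3157}{73285152}$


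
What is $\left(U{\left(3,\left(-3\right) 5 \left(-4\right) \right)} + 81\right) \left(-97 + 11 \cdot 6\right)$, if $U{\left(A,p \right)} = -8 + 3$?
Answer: $-2356$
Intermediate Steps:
$U{\left(A,p \right)} = -5$
$\left(U{\left(3,\left(-3\right) 5 \left(-4\right) \right)} + 81\right) \left(-97 + 11 \cdot 6\right) = \left(-5 + 81\right) \left(-97 + 11 \cdot 6\right) = 76 \left(-97 + 66\right) = 76 \left(-31\right) = -2356$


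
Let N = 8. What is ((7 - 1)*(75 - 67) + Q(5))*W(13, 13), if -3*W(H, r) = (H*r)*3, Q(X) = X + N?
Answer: -10309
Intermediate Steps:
Q(X) = 8 + X (Q(X) = X + 8 = 8 + X)
W(H, r) = -H*r (W(H, r) = -H*r*3/3 = -H*r)
((7 - 1)*(75 - 67) + Q(5))*W(13, 13) = ((7 - 1)*(75 - 67) + (8 + 5))*(-1*13*13) = (6*8 + 13)*(-169) = (48 + 13)*(-169) = 61*(-169) = -10309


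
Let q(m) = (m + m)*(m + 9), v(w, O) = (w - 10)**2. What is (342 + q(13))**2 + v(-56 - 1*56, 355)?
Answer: 850280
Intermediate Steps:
v(w, O) = (-10 + w)**2
q(m) = 2*m*(9 + m) (q(m) = (2*m)*(9 + m) = 2*m*(9 + m))
(342 + q(13))**2 + v(-56 - 1*56, 355) = (342 + 2*13*(9 + 13))**2 + (-10 + (-56 - 1*56))**2 = (342 + 2*13*22)**2 + (-10 + (-56 - 56))**2 = (342 + 572)**2 + (-10 - 112)**2 = 914**2 + (-122)**2 = 835396 + 14884 = 850280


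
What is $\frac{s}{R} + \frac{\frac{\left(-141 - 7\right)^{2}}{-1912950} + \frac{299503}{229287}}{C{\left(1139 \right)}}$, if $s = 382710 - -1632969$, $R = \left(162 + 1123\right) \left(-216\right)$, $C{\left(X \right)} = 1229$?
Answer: $- \frac{1341245499538548563}{184716968960136600} \approx -7.2611$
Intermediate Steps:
$R = -277560$ ($R = 1285 \left(-216\right) = -277560$)
$s = 2015679$ ($s = 382710 + 1632969 = 2015679$)
$\frac{s}{R} + \frac{\frac{\left(-141 - 7\right)^{2}}{-1912950} + \frac{299503}{229287}}{C{\left(1139 \right)}} = \frac{2015679}{-277560} + \frac{\frac{\left(-141 - 7\right)^{2}}{-1912950} + \frac{299503}{229287}}{1229} = 2015679 \left(- \frac{1}{277560}\right) + \left(\left(-148\right)^{2} \left(- \frac{1}{1912950}\right) + 299503 \cdot \frac{1}{229287}\right) \frac{1}{1229} = - \frac{671893}{92520} + \left(21904 \left(- \frac{1}{1912950}\right) + \frac{299503}{229287}\right) \frac{1}{1229} = - \frac{671893}{92520} + \left(- \frac{10952}{956475} + \frac{299503}{229287}\right) \frac{1}{1229} = - \frac{671893}{92520} + \frac{94651993567}{73102427775} \cdot \frac{1}{1229} = - \frac{671893}{92520} + \frac{94651993567}{89842883735475} = - \frac{1341245499538548563}{184716968960136600}$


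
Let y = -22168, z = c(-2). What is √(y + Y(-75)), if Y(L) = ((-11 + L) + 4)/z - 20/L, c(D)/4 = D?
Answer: I*√19941735/30 ≈ 148.85*I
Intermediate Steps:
c(D) = 4*D
z = -8 (z = 4*(-2) = -8)
Y(L) = 7/8 - 20/L - L/8 (Y(L) = ((-11 + L) + 4)/(-8) - 20/L = (-7 + L)*(-⅛) - 20/L = (7/8 - L/8) - 20/L = 7/8 - 20/L - L/8)
√(y + Y(-75)) = √(-22168 + (⅛)*(-160 - 75*(7 - 1*(-75)))/(-75)) = √(-22168 + (⅛)*(-1/75)*(-160 - 75*(7 + 75))) = √(-22168 + (⅛)*(-1/75)*(-160 - 75*82)) = √(-22168 + (⅛)*(-1/75)*(-160 - 6150)) = √(-22168 + (⅛)*(-1/75)*(-6310)) = √(-22168 + 631/60) = √(-1329449/60) = I*√19941735/30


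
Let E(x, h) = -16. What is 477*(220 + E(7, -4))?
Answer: 97308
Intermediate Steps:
477*(220 + E(7, -4)) = 477*(220 - 16) = 477*204 = 97308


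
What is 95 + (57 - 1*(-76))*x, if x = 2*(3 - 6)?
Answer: -703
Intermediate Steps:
x = -6 (x = 2*(-3) = -6)
95 + (57 - 1*(-76))*x = 95 + (57 - 1*(-76))*(-6) = 95 + (57 + 76)*(-6) = 95 + 133*(-6) = 95 - 798 = -703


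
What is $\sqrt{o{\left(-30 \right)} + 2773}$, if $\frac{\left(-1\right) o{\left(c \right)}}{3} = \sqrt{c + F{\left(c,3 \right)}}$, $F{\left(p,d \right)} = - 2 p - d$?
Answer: $\sqrt{2773 - 9 \sqrt{3}} \approx 52.511$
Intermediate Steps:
$F{\left(p,d \right)} = - d - 2 p$
$o{\left(c \right)} = - 3 \sqrt{-3 - c}$ ($o{\left(c \right)} = - 3 \sqrt{c - \left(3 + 2 c\right)} = - 3 \sqrt{-3 - c}$)
$\sqrt{o{\left(-30 \right)} + 2773} = \sqrt{- 3 \sqrt{-3 - -30} + 2773} = \sqrt{- 3 \sqrt{-3 + 30} + 2773} = \sqrt{- 3 \sqrt{27} + 2773} = \sqrt{- 3 \cdot 3 \sqrt{3} + 2773} = \sqrt{- 9 \sqrt{3} + 2773} = \sqrt{2773 - 9 \sqrt{3}}$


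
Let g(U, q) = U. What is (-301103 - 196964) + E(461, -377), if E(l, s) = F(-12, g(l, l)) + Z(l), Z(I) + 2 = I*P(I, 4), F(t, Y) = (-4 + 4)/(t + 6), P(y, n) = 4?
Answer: -496225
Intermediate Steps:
F(t, Y) = 0 (F(t, Y) = 0/(6 + t) = 0)
Z(I) = -2 + 4*I (Z(I) = -2 + I*4 = -2 + 4*I)
E(l, s) = -2 + 4*l (E(l, s) = 0 + (-2 + 4*l) = -2 + 4*l)
(-301103 - 196964) + E(461, -377) = (-301103 - 196964) + (-2 + 4*461) = -498067 + (-2 + 1844) = -498067 + 1842 = -496225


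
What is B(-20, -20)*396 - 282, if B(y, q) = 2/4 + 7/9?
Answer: 224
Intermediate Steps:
B(y, q) = 23/18 (B(y, q) = 2*(¼) + 7*(⅑) = ½ + 7/9 = 23/18)
B(-20, -20)*396 - 282 = (23/18)*396 - 282 = 506 - 282 = 224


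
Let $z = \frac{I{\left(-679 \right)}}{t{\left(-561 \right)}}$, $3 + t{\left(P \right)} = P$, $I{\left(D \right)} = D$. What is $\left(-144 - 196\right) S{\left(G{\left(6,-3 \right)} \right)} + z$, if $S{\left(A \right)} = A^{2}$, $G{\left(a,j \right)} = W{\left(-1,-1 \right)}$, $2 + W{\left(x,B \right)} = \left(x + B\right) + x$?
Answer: $- \frac{4793321}{564} \approx -8498.8$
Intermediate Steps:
$t{\left(P \right)} = -3 + P$
$W{\left(x,B \right)} = -2 + B + 2 x$ ($W{\left(x,B \right)} = -2 + \left(\left(x + B\right) + x\right) = -2 + \left(\left(B + x\right) + x\right) = -2 + \left(B + 2 x\right) = -2 + B + 2 x$)
$G{\left(a,j \right)} = -5$ ($G{\left(a,j \right)} = -2 - 1 + 2 \left(-1\right) = -2 - 1 - 2 = -5$)
$z = \frac{679}{564}$ ($z = - \frac{679}{-3 - 561} = - \frac{679}{-564} = \left(-679\right) \left(- \frac{1}{564}\right) = \frac{679}{564} \approx 1.2039$)
$\left(-144 - 196\right) S{\left(G{\left(6,-3 \right)} \right)} + z = \left(-144 - 196\right) \left(-5\right)^{2} + \frac{679}{564} = \left(-340\right) 25 + \frac{679}{564} = -8500 + \frac{679}{564} = - \frac{4793321}{564}$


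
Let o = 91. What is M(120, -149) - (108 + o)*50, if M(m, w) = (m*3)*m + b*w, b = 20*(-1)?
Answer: 36230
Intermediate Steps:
b = -20
M(m, w) = -20*w + 3*m² (M(m, w) = (m*3)*m - 20*w = (3*m)*m - 20*w = 3*m² - 20*w = -20*w + 3*m²)
M(120, -149) - (108 + o)*50 = (-20*(-149) + 3*120²) - (108 + 91)*50 = (2980 + 3*14400) - 199*50 = (2980 + 43200) - 1*9950 = 46180 - 9950 = 36230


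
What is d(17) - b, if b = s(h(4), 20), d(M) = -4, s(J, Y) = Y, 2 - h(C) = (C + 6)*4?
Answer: -24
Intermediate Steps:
h(C) = -22 - 4*C (h(C) = 2 - (C + 6)*4 = 2 - (6 + C)*4 = 2 - (24 + 4*C) = 2 + (-24 - 4*C) = -22 - 4*C)
b = 20
d(17) - b = -4 - 1*20 = -4 - 20 = -24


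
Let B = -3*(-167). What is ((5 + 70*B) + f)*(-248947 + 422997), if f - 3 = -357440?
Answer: -56107106100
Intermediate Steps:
f = -357437 (f = 3 - 357440 = -357437)
B = 501
((5 + 70*B) + f)*(-248947 + 422997) = ((5 + 70*501) - 357437)*(-248947 + 422997) = ((5 + 35070) - 357437)*174050 = (35075 - 357437)*174050 = -322362*174050 = -56107106100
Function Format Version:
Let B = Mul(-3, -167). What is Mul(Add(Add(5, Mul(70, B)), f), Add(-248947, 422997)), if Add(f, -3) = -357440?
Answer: -56107106100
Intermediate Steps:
f = -357437 (f = Add(3, -357440) = -357437)
B = 501
Mul(Add(Add(5, Mul(70, B)), f), Add(-248947, 422997)) = Mul(Add(Add(5, Mul(70, 501)), -357437), Add(-248947, 422997)) = Mul(Add(Add(5, 35070), -357437), 174050) = Mul(Add(35075, -357437), 174050) = Mul(-322362, 174050) = -56107106100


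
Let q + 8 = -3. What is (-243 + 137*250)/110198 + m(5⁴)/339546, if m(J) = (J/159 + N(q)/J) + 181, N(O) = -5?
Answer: 57475116016192/185917160224125 ≈ 0.30914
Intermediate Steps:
q = -11 (q = -8 - 3 = -11)
m(J) = 181 - 5/J + J/159 (m(J) = (J/159 - 5/J) + 181 = (-5/J + J/159) + 181 = 181 - 5/J + J/159)
(-243 + 137*250)/110198 + m(5⁴)/339546 = (-243 + 137*250)/110198 + (181 - 5/(5⁴) + (1/159)*5⁴)/339546 = (-243 + 34250)*(1/110198) + (181 - 5/625 + (1/159)*625)*(1/339546) = 34007*(1/110198) + (181 - 5*1/625 + 625/159)*(1/339546) = 34007/110198 + (181 - 1/125 + 625/159)*(1/339546) = 34007/110198 + (3675341/19875)*(1/339546) = 34007/110198 + 3675341/6748476750 = 57475116016192/185917160224125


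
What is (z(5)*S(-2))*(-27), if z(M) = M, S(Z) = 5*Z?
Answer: 1350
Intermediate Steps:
(z(5)*S(-2))*(-27) = (5*(5*(-2)))*(-27) = (5*(-10))*(-27) = -50*(-27) = 1350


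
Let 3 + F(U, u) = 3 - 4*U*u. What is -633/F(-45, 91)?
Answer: -211/5460 ≈ -0.038645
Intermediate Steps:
F(U, u) = -4*U*u (F(U, u) = -3 + (3 - 4*U*u) = -4*U*u)
-633/F(-45, 91) = -633/((-4*(-45)*91)) = -633/16380 = -633*1/16380 = -211/5460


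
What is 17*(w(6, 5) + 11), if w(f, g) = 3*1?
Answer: 238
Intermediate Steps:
w(f, g) = 3
17*(w(6, 5) + 11) = 17*(3 + 11) = 17*14 = 238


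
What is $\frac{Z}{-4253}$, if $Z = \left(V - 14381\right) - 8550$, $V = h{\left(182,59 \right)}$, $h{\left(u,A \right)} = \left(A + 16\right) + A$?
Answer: $\frac{22797}{4253} \approx 5.3602$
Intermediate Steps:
$h{\left(u,A \right)} = 16 + 2 A$ ($h{\left(u,A \right)} = \left(16 + A\right) + A = 16 + 2 A$)
$V = 134$ ($V = 16 + 2 \cdot 59 = 16 + 118 = 134$)
$Z = -22797$ ($Z = \left(134 - 14381\right) - 8550 = -14247 - 8550 = -22797$)
$\frac{Z}{-4253} = - \frac{22797}{-4253} = \left(-22797\right) \left(- \frac{1}{4253}\right) = \frac{22797}{4253}$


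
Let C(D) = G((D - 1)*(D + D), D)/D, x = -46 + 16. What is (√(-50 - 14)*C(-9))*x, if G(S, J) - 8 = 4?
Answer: 320*I ≈ 320.0*I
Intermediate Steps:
G(S, J) = 12 (G(S, J) = 8 + 4 = 12)
x = -30
C(D) = 12/D
(√(-50 - 14)*C(-9))*x = (√(-50 - 14)*(12/(-9)))*(-30) = (√(-64)*(12*(-⅑)))*(-30) = ((8*I)*(-4/3))*(-30) = -32*I/3*(-30) = 320*I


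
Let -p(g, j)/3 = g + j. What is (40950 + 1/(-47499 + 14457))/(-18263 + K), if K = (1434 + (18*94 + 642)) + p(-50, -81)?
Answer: -1353069899/465958284 ≈ -2.9038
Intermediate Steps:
p(g, j) = -3*g - 3*j (p(g, j) = -3*(g + j) = -3*g - 3*j)
K = 4161 (K = (1434 + (18*94 + 642)) + (-3*(-50) - 3*(-81)) = (1434 + (1692 + 642)) + (150 + 243) = (1434 + 2334) + 393 = 3768 + 393 = 4161)
(40950 + 1/(-47499 + 14457))/(-18263 + K) = (40950 + 1/(-47499 + 14457))/(-18263 + 4161) = (40950 + 1/(-33042))/(-14102) = (40950 - 1/33042)*(-1/14102) = (1353069899/33042)*(-1/14102) = -1353069899/465958284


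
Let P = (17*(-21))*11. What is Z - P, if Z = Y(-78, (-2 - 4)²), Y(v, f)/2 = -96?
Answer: 3735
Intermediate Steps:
Y(v, f) = -192 (Y(v, f) = 2*(-96) = -192)
Z = -192
P = -3927 (P = -357*11 = -3927)
Z - P = -192 - 1*(-3927) = -192 + 3927 = 3735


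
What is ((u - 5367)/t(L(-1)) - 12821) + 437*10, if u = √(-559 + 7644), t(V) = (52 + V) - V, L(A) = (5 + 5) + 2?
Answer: -444819/52 + √7085/52 ≈ -8552.6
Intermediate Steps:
L(A) = 12 (L(A) = 10 + 2 = 12)
t(V) = 52
u = √7085 ≈ 84.172
((u - 5367)/t(L(-1)) - 12821) + 437*10 = ((√7085 - 5367)/52 - 12821) + 437*10 = ((-5367 + √7085)*(1/52) - 12821) + 4370 = ((-5367/52 + √7085/52) - 12821) + 4370 = (-672059/52 + √7085/52) + 4370 = -444819/52 + √7085/52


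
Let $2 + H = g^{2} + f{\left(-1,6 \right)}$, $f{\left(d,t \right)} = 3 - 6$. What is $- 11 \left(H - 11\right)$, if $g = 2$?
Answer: $132$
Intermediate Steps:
$f{\left(d,t \right)} = -3$ ($f{\left(d,t \right)} = 3 - 6 = -3$)
$H = -1$ ($H = -2 - \left(3 - 2^{2}\right) = -2 + \left(4 - 3\right) = -2 + 1 = -1$)
$- 11 \left(H - 11\right) = - 11 \left(-1 - 11\right) = \left(-11\right) \left(-12\right) = 132$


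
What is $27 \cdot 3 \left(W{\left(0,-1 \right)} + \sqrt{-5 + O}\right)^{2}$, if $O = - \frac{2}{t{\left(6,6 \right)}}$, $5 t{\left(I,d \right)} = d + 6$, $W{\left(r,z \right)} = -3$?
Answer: $\frac{513}{2} - 81 i \sqrt{210} \approx 256.5 - 1173.8 i$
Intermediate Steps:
$t{\left(I,d \right)} = \frac{6}{5} + \frac{d}{5}$ ($t{\left(I,d \right)} = \frac{d + 6}{5} = \frac{6 + d}{5} = \frac{6}{5} + \frac{d}{5}$)
$O = - \frac{5}{6}$ ($O = - \frac{2}{\frac{6}{5} + \frac{1}{5} \cdot 6} = - \frac{2}{\frac{6}{5} + \frac{6}{5}} = - \frac{2}{\frac{12}{5}} = \left(-2\right) \frac{5}{12} = - \frac{5}{6} \approx -0.83333$)
$27 \cdot 3 \left(W{\left(0,-1 \right)} + \sqrt{-5 + O}\right)^{2} = 27 \cdot 3 \left(-3 + \sqrt{-5 - \frac{5}{6}}\right)^{2} = 81 \left(-3 + \sqrt{- \frac{35}{6}}\right)^{2} = 81 \left(-3 + \frac{i \sqrt{210}}{6}\right)^{2}$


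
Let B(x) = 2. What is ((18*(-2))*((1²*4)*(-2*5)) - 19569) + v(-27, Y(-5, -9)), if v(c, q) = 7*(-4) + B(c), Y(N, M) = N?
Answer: -18155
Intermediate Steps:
v(c, q) = -26 (v(c, q) = 7*(-4) + 2 = -28 + 2 = -26)
((18*(-2))*((1²*4)*(-2*5)) - 19569) + v(-27, Y(-5, -9)) = ((18*(-2))*((1²*4)*(-2*5)) - 19569) - 26 = (-36*1*4*(-10) - 19569) - 26 = (-144*(-10) - 19569) - 26 = (-36*(-40) - 19569) - 26 = (1440 - 19569) - 26 = -18129 - 26 = -18155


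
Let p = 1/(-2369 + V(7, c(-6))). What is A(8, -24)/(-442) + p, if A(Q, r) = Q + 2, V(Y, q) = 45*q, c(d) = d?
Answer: -1032/44863 ≈ -0.023003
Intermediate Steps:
A(Q, r) = 2 + Q
p = -1/2639 (p = 1/(-2369 + 45*(-6)) = 1/(-2369 - 270) = 1/(-2639) = -1/2639 ≈ -0.00037893)
A(8, -24)/(-442) + p = (2 + 8)/(-442) - 1/2639 = 10*(-1/442) - 1/2639 = -5/221 - 1/2639 = -1032/44863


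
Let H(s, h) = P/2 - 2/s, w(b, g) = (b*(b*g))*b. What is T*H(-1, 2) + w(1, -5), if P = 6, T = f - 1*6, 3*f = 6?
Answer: -25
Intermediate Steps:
f = 2 (f = (1/3)*6 = 2)
T = -4 (T = 2 - 1*6 = 2 - 6 = -4)
w(b, g) = g*b**3 (w(b, g) = (g*b**2)*b = g*b**3)
H(s, h) = 3 - 2/s (H(s, h) = 6/2 - 2/s = 6*(1/2) - 2/s = 3 - 2/s)
T*H(-1, 2) + w(1, -5) = -4*(3 - 2/(-1)) - 5*1**3 = -4*(3 - 2*(-1)) - 5*1 = -4*(3 + 2) - 5 = -4*5 - 5 = -20 - 5 = -25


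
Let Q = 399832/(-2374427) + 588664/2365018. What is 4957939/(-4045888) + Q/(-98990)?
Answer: -8948193103301987908567/7302099333833296351040 ≈ -1.2254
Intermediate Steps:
Q = 226064909276/2807781297343 (Q = 399832*(-1/2374427) + 588664*(1/2365018) = -399832/2374427 + 294332/1182509 = 226064909276/2807781297343 ≈ 0.080514)
4957939/(-4045888) + Q/(-98990) = 4957939/(-4045888) + (226064909276/2807781297343)/(-98990) = 4957939*(-1/4045888) + (226064909276/2807781297343)*(-1/98990) = -708277/577984 - 113032454638/138971135311991785 = -8948193103301987908567/7302099333833296351040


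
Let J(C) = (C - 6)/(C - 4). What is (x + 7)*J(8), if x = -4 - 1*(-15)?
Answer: 9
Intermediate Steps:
J(C) = (-6 + C)/(-4 + C)
x = 11 (x = -4 + 15 = 11)
(x + 7)*J(8) = (11 + 7)*((-6 + 8)/(-4 + 8)) = 18*(2/4) = 18*((¼)*2) = 18*(½) = 9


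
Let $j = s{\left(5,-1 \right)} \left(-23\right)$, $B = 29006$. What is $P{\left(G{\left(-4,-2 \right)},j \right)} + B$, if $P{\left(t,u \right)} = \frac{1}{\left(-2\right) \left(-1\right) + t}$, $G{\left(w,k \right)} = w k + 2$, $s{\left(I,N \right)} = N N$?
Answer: $\frac{348073}{12} \approx 29006.0$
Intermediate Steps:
$s{\left(I,N \right)} = N^{2}$
$j = -23$ ($j = \left(-1\right)^{2} \left(-23\right) = 1 \left(-23\right) = -23$)
$G{\left(w,k \right)} = 2 + k w$ ($G{\left(w,k \right)} = k w + 2 = 2 + k w$)
$P{\left(t,u \right)} = \frac{1}{2 + t}$
$P{\left(G{\left(-4,-2 \right)},j \right)} + B = \frac{1}{2 + \left(2 - -8\right)} + 29006 = \frac{1}{2 + \left(2 + 8\right)} + 29006 = \frac{1}{2 + 10} + 29006 = \frac{1}{12} + 29006 = \frac{348073}{12}$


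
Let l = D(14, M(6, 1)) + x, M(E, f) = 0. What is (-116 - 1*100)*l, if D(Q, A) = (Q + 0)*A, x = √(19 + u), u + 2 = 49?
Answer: -216*√66 ≈ -1754.8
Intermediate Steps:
u = 47 (u = -2 + 49 = 47)
x = √66 (x = √(19 + 47) = √66 ≈ 8.1240)
D(Q, A) = A*Q (D(Q, A) = Q*A = A*Q)
l = √66 (l = 0*14 + √66 = 0 + √66 = √66 ≈ 8.1240)
(-116 - 1*100)*l = (-116 - 1*100)*√66 = (-116 - 100)*√66 = -216*√66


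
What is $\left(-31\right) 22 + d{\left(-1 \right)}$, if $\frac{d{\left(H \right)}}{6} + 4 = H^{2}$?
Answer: $-700$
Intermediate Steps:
$d{\left(H \right)} = -24 + 6 H^{2}$
$\left(-31\right) 22 + d{\left(-1 \right)} = \left(-31\right) 22 - \left(24 - 6 \left(-1\right)^{2}\right) = -682 + \left(-24 + 6 \cdot 1\right) = -682 + \left(-24 + 6\right) = -682 - 18 = -700$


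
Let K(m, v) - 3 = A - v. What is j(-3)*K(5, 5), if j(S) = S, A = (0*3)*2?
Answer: 6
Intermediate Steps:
A = 0 (A = 0*2 = 0)
K(m, v) = 3 - v (K(m, v) = 3 + (0 - v) = 3 - v)
j(-3)*K(5, 5) = -3*(3 - 1*5) = -3*(3 - 5) = -3*(-2) = 6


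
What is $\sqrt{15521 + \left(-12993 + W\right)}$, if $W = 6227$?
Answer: $\sqrt{8755} \approx 93.568$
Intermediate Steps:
$\sqrt{15521 + \left(-12993 + W\right)} = \sqrt{15521 + \left(-12993 + 6227\right)} = \sqrt{15521 - 6766} = \sqrt{8755}$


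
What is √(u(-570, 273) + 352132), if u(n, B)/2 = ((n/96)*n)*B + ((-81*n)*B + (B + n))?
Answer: √109632907/2 ≈ 5235.3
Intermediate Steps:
u(n, B) = 2*B + 2*n - 162*B*n + B*n²/48 (u(n, B) = 2*(((n/96)*n)*B + ((-81*n)*B + (B + n))) = 2*(((n*(1/96))*n)*B + (-81*B*n + (B + n))) = 2*(((n/96)*n)*B + (B + n - 81*B*n)) = 2*((n²/96)*B + (B + n - 81*B*n)) = 2*(B*n²/96 + (B + n - 81*B*n)) = 2*(B + n - 81*B*n + B*n²/96) = 2*B + 2*n - 162*B*n + B*n²/48)
√(u(-570, 273) + 352132) = √((2*273 + 2*(-570) - 162*273*(-570) + (1/48)*273*(-570)²) + 352132) = √((546 - 1140 + 25208820 + (1/48)*273*324900) + 352132) = √((546 - 1140 + 25208820 + 7391475/4) + 352132) = √(108224379/4 + 352132) = √(109632907/4) = √109632907/2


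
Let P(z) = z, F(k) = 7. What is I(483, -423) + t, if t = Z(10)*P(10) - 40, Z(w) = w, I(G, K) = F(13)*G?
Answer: 3441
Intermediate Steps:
I(G, K) = 7*G
t = 60 (t = 10*10 - 40 = 100 - 40 = 60)
I(483, -423) + t = 7*483 + 60 = 3381 + 60 = 3441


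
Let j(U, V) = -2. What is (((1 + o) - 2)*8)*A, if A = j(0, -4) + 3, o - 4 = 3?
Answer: 48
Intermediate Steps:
o = 7 (o = 4 + 3 = 7)
A = 1 (A = -2 + 3 = 1)
(((1 + o) - 2)*8)*A = (((1 + 7) - 2)*8)*1 = ((8 - 2)*8)*1 = (6*8)*1 = 48*1 = 48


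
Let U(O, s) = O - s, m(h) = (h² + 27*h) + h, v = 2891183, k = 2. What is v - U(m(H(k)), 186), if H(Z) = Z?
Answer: 2891309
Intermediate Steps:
m(h) = h² + 28*h
v - U(m(H(k)), 186) = 2891183 - (2*(28 + 2) - 1*186) = 2891183 - (2*30 - 186) = 2891183 - (60 - 186) = 2891183 - 1*(-126) = 2891183 + 126 = 2891309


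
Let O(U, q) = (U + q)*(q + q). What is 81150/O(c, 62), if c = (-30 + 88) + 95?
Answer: 8115/2666 ≈ 3.0439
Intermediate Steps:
c = 153 (c = 58 + 95 = 153)
O(U, q) = 2*q*(U + q) (O(U, q) = (U + q)*(2*q) = 2*q*(U + q))
81150/O(c, 62) = 81150/((2*62*(153 + 62))) = 81150/((2*62*215)) = 81150/26660 = 81150*(1/26660) = 8115/2666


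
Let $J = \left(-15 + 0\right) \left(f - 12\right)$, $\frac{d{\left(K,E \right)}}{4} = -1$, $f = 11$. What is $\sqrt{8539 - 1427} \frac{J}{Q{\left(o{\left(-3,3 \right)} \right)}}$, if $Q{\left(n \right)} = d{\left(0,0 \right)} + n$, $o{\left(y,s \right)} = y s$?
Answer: $- \frac{30 \sqrt{1778}}{13} \approx -97.307$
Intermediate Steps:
$d{\left(K,E \right)} = -4$ ($d{\left(K,E \right)} = 4 \left(-1\right) = -4$)
$o{\left(y,s \right)} = s y$
$Q{\left(n \right)} = -4 + n$
$J = 15$ ($J = \left(-15 + 0\right) \left(11 - 12\right) = \left(-15\right) \left(-1\right) = 15$)
$\sqrt{8539 - 1427} \frac{J}{Q{\left(o{\left(-3,3 \right)} \right)}} = \sqrt{8539 - 1427} \frac{15}{-4 + 3 \left(-3\right)} = \sqrt{7112} \frac{15}{-4 - 9} = 2 \sqrt{1778} \frac{15}{-13} = 2 \sqrt{1778} \cdot 15 \left(- \frac{1}{13}\right) = 2 \sqrt{1778} \left(- \frac{15}{13}\right) = - \frac{30 \sqrt{1778}}{13}$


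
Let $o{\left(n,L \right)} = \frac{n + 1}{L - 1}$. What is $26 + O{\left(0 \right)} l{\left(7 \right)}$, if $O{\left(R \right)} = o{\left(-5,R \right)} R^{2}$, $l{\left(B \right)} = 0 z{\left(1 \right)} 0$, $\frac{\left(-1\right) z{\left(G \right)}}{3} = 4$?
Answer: $26$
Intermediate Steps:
$o{\left(n,L \right)} = \frac{1 + n}{-1 + L}$
$z{\left(G \right)} = -12$ ($z{\left(G \right)} = \left(-3\right) 4 = -12$)
$l{\left(B \right)} = 0$ ($l{\left(B \right)} = 0 \left(-12\right) 0 = 0 \cdot 0 = 0$)
$O{\left(R \right)} = - \frac{4 R^{2}}{-1 + R}$ ($O{\left(R \right)} = \frac{1 - 5}{-1 + R} R^{2} = \frac{1}{-1 + R} \left(-4\right) R^{2} = - \frac{4}{-1 + R} R^{2} = - \frac{4 R^{2}}{-1 + R}$)
$26 + O{\left(0 \right)} l{\left(7 \right)} = 26 + - \frac{4 \cdot 0^{2}}{-1 + 0} \cdot 0 = 26 + \left(-4\right) 0 \frac{1}{-1} \cdot 0 = 26 + \left(-4\right) 0 \left(-1\right) 0 = 26 + 0 \cdot 0 = 26 + 0 = 26$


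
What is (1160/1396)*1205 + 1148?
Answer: 750102/349 ≈ 2149.3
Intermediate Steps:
(1160/1396)*1205 + 1148 = (1160*(1/1396))*1205 + 1148 = (290/349)*1205 + 1148 = 349450/349 + 1148 = 750102/349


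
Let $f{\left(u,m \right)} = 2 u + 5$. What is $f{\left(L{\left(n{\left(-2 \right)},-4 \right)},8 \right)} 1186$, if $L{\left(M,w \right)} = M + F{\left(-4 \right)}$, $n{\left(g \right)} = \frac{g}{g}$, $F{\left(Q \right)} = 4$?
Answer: $17790$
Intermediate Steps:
$n{\left(g \right)} = 1$
$L{\left(M,w \right)} = 4 + M$ ($L{\left(M,w \right)} = M + 4 = 4 + M$)
$f{\left(u,m \right)} = 5 + 2 u$
$f{\left(L{\left(n{\left(-2 \right)},-4 \right)},8 \right)} 1186 = \left(5 + 2 \left(4 + 1\right)\right) 1186 = \left(5 + 2 \cdot 5\right) 1186 = \left(5 + 10\right) 1186 = 15 \cdot 1186 = 17790$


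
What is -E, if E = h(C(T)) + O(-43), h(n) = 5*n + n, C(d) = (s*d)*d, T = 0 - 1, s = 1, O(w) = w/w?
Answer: -7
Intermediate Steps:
O(w) = 1
T = -1
C(d) = d² (C(d) = (1*d)*d = d*d = d²)
h(n) = 6*n
E = 7 (E = 6*(-1)² + 1 = 6*1 + 1 = 6 + 1 = 7)
-E = -1*7 = -7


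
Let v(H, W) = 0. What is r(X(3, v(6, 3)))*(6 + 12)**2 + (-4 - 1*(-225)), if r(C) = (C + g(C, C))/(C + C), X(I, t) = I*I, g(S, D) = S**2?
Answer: 1841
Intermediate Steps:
X(I, t) = I**2
r(C) = (C + C**2)/(2*C) (r(C) = (C + C**2)/(C + C) = (C + C**2)/((2*C)) = (C + C**2)*(1/(2*C)) = (C + C**2)/(2*C))
r(X(3, v(6, 3)))*(6 + 12)**2 + (-4 - 1*(-225)) = (1/2 + (1/2)*3**2)*(6 + 12)**2 + (-4 - 1*(-225)) = (1/2 + (1/2)*9)*18**2 + (-4 + 225) = (1/2 + 9/2)*324 + 221 = 5*324 + 221 = 1620 + 221 = 1841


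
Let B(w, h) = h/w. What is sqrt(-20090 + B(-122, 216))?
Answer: I*sqrt(74761478)/61 ≈ 141.75*I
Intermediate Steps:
sqrt(-20090 + B(-122, 216)) = sqrt(-20090 + 216/(-122)) = sqrt(-20090 + 216*(-1/122)) = sqrt(-20090 - 108/61) = sqrt(-1225598/61) = I*sqrt(74761478)/61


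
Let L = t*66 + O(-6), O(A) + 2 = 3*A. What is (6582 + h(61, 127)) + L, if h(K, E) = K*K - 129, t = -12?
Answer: 9362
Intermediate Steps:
O(A) = -2 + 3*A
h(K, E) = -129 + K² (h(K, E) = K² - 129 = -129 + K²)
L = -812 (L = -12*66 + (-2 + 3*(-6)) = -792 + (-2 - 18) = -792 - 20 = -812)
(6582 + h(61, 127)) + L = (6582 + (-129 + 61²)) - 812 = (6582 + (-129 + 3721)) - 812 = (6582 + 3592) - 812 = 10174 - 812 = 9362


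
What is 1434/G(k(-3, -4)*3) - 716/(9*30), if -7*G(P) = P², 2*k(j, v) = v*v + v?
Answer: -1009/30 ≈ -33.633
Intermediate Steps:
k(j, v) = v/2 + v²/2 (k(j, v) = (v*v + v)/2 = (v² + v)/2 = (v + v²)/2 = v/2 + v²/2)
G(P) = -P²/7
1434/G(k(-3, -4)*3) - 716/(9*30) = 1434/((-36*(1 - 4)²/7)) - 716/(9*30) = 1434/((-(((½)*(-4)*(-3))*3)²/7)) - 716/270 = 1434/((-(6*3)²/7)) - 716*1/270 = 1434/((-⅐*18²)) - 358/135 = 1434/((-⅐*324)) - 358/135 = 1434/(-324/7) - 358/135 = 1434*(-7/324) - 358/135 = -1673/54 - 358/135 = -1009/30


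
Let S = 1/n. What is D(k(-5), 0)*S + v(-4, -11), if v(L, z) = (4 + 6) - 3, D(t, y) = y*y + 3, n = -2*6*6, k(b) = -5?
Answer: 167/24 ≈ 6.9583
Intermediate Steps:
n = -72 (n = -12*6 = -72)
D(t, y) = 3 + y**2 (D(t, y) = y**2 + 3 = 3 + y**2)
S = -1/72 (S = 1/(-72) = -1/72 ≈ -0.013889)
v(L, z) = 7 (v(L, z) = 10 - 3 = 7)
D(k(-5), 0)*S + v(-4, -11) = (3 + 0**2)*(-1/72) + 7 = (3 + 0)*(-1/72) + 7 = 3*(-1/72) + 7 = -1/24 + 7 = 167/24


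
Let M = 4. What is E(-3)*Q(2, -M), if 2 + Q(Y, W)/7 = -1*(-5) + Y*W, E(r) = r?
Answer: 105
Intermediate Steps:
Q(Y, W) = 21 + 7*W*Y (Q(Y, W) = -14 + 7*(-1*(-5) + Y*W) = -14 + 7*(5 + W*Y) = -14 + (35 + 7*W*Y) = 21 + 7*W*Y)
E(-3)*Q(2, -M) = -3*(21 + 7*(-1*4)*2) = -3*(21 + 7*(-4)*2) = -3*(21 - 56) = -3*(-35) = 105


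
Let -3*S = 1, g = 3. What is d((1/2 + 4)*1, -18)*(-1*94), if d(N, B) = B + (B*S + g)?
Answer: 846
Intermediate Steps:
S = -1/3 (S = -1/3*1 = -1/3 ≈ -0.33333)
d(N, B) = 3 + 2*B/3 (d(N, B) = B + (B*(-1/3) + 3) = B + (-B/3 + 3) = B + (3 - B/3) = 3 + 2*B/3)
d((1/2 + 4)*1, -18)*(-1*94) = (3 + (2/3)*(-18))*(-1*94) = (3 - 12)*(-94) = -9*(-94) = 846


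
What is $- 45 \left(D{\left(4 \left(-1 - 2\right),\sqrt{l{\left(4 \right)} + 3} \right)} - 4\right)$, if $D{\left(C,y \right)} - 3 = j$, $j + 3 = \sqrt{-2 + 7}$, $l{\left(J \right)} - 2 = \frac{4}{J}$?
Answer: $180 - 45 \sqrt{5} \approx 79.377$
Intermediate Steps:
$l{\left(J \right)} = 2 + \frac{4}{J}$
$j = -3 + \sqrt{5}$ ($j = -3 + \sqrt{-2 + 7} = -3 + \sqrt{5} \approx -0.76393$)
$D{\left(C,y \right)} = \sqrt{5}$ ($D{\left(C,y \right)} = 3 - \left(3 - \sqrt{5}\right) = \sqrt{5}$)
$- 45 \left(D{\left(4 \left(-1 - 2\right),\sqrt{l{\left(4 \right)} + 3} \right)} - 4\right) = - 45 \left(\sqrt{5} - 4\right) = - 45 \left(-4 + \sqrt{5}\right) = 180 - 45 \sqrt{5}$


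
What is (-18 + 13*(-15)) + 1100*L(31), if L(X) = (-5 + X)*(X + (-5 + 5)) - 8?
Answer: 877587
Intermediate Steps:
L(X) = -8 + X*(-5 + X) (L(X) = (-5 + X)*(X + 0) - 8 = (-5 + X)*X - 8 = X*(-5 + X) - 8 = -8 + X*(-5 + X))
(-18 + 13*(-15)) + 1100*L(31) = (-18 + 13*(-15)) + 1100*(-8 + 31² - 5*31) = (-18 - 195) + 1100*(-8 + 961 - 155) = -213 + 1100*798 = -213 + 877800 = 877587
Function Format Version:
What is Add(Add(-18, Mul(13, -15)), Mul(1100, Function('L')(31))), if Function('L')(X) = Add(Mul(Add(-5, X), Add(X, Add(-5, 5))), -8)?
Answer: 877587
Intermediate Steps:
Function('L')(X) = Add(-8, Mul(X, Add(-5, X))) (Function('L')(X) = Add(Mul(Add(-5, X), Add(X, 0)), -8) = Add(Mul(Add(-5, X), X), -8) = Add(Mul(X, Add(-5, X)), -8) = Add(-8, Mul(X, Add(-5, X))))
Add(Add(-18, Mul(13, -15)), Mul(1100, Function('L')(31))) = Add(Add(-18, Mul(13, -15)), Mul(1100, Add(-8, Pow(31, 2), Mul(-5, 31)))) = Add(Add(-18, -195), Mul(1100, Add(-8, 961, -155))) = Add(-213, Mul(1100, 798)) = Add(-213, 877800) = 877587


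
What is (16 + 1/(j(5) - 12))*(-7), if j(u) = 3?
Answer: -1001/9 ≈ -111.22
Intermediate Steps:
(16 + 1/(j(5) - 12))*(-7) = (16 + 1/(3 - 12))*(-7) = (16 + 1/(-9))*(-7) = (16 - 1/9)*(-7) = (143/9)*(-7) = -1001/9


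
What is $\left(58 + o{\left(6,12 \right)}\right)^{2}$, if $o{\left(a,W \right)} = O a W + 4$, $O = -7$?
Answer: $195364$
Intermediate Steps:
$o{\left(a,W \right)} = 4 - 7 W a$ ($o{\left(a,W \right)} = - 7 a W + 4 = - 7 W a + 4 = 4 - 7 W a$)
$\left(58 + o{\left(6,12 \right)}\right)^{2} = \left(58 + \left(4 - 84 \cdot 6\right)\right)^{2} = \left(58 + \left(4 - 504\right)\right)^{2} = \left(58 - 500\right)^{2} = \left(-442\right)^{2} = 195364$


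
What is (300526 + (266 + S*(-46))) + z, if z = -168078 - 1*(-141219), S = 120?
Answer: 268413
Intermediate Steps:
z = -26859 (z = -168078 + 141219 = -26859)
(300526 + (266 + S*(-46))) + z = (300526 + (266 + 120*(-46))) - 26859 = (300526 + (266 - 5520)) - 26859 = (300526 - 5254) - 26859 = 295272 - 26859 = 268413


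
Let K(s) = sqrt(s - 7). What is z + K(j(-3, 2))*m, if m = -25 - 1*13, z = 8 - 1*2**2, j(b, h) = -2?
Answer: 4 - 114*I ≈ 4.0 - 114.0*I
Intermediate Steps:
z = 4 (z = 8 - 1*4 = 8 - 4 = 4)
K(s) = sqrt(-7 + s)
m = -38 (m = -25 - 13 = -38)
z + K(j(-3, 2))*m = 4 + sqrt(-7 - 2)*(-38) = 4 + sqrt(-9)*(-38) = 4 + (3*I)*(-38) = 4 - 114*I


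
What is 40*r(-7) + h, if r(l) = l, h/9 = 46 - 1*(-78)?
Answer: 836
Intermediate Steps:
h = 1116 (h = 9*(46 - 1*(-78)) = 9*(46 + 78) = 9*124 = 1116)
40*r(-7) + h = 40*(-7) + 1116 = -280 + 1116 = 836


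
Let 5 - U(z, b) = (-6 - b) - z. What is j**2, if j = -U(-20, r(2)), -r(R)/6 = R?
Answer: 441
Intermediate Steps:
r(R) = -6*R
U(z, b) = 11 + b + z (U(z, b) = 5 - ((-6 - b) - z) = 5 - (-6 - b - z) = 5 + (6 + b + z) = 11 + b + z)
j = 21 (j = -(11 - 6*2 - 20) = -(11 - 12 - 20) = -1*(-21) = 21)
j**2 = 21**2 = 441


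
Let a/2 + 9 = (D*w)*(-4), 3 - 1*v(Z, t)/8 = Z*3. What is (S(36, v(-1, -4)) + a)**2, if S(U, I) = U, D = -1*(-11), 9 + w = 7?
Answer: 37636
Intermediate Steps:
w = -2 (w = -9 + 7 = -2)
v(Z, t) = 24 - 24*Z (v(Z, t) = 24 - 8*Z*3 = 24 - 24*Z)
D = 11
a = 158 (a = -18 + 2*((11*(-2))*(-4)) = -18 + 2*(-22*(-4)) = -18 + 2*88 = -18 + 176 = 158)
(S(36, v(-1, -4)) + a)**2 = (36 + 158)**2 = 194**2 = 37636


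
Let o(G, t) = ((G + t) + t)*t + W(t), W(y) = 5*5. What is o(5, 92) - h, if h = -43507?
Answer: 60920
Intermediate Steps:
W(y) = 25
o(G, t) = 25 + t*(G + 2*t) (o(G, t) = ((G + t) + t)*t + 25 = (G + 2*t)*t + 25 = t*(G + 2*t) + 25 = 25 + t*(G + 2*t))
o(5, 92) - h = (25 + 2*92² + 5*92) - 1*(-43507) = (25 + 2*8464 + 460) + 43507 = (25 + 16928 + 460) + 43507 = 17413 + 43507 = 60920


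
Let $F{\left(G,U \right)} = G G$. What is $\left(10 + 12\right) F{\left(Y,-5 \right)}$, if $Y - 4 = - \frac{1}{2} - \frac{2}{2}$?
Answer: $\frac{275}{2} \approx 137.5$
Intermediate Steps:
$Y = \frac{5}{2}$ ($Y = 4 - \left(\frac{1}{2} + 1\right) = 4 - \frac{3}{2} = \frac{5}{2} \approx 2.5$)
$F{\left(G,U \right)} = G^{2}$
$\left(10 + 12\right) F{\left(Y,-5 \right)} = \left(10 + 12\right) \left(\frac{5}{2}\right)^{2} = 22 \cdot \frac{25}{4} = \frac{275}{2}$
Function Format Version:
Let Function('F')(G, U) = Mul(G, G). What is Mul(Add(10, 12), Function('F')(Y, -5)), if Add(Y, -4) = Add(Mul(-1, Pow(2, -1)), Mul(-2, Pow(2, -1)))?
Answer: Rational(275, 2) ≈ 137.50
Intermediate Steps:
Y = Rational(5, 2) (Y = Add(4, Add(Mul(-1, Pow(2, -1)), Mul(-2, Pow(2, -1)))) = Add(4, Add(Mul(-1, Rational(1, 2)), Mul(-2, Rational(1, 2)))) = Add(4, Add(Rational(-1, 2), -1)) = Add(4, Rational(-3, 2)) = Rational(5, 2) ≈ 2.5000)
Function('F')(G, U) = Pow(G, 2)
Mul(Add(10, 12), Function('F')(Y, -5)) = Mul(Add(10, 12), Pow(Rational(5, 2), 2)) = Mul(22, Rational(25, 4)) = Rational(275, 2)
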